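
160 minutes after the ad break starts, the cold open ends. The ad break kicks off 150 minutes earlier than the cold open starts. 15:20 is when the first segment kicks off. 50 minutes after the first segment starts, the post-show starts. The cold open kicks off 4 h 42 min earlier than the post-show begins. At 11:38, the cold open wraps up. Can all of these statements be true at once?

Yes

The post-show starts at 15:20 + 50 min = 16:10.
The cold open starts at 16:10 − 282 min = 11:28.
The ad break starts at 11:28 − 150 min = 08:58.
The cold open ends at 08:58 + 160 min = 11:38.
That matches the stated 11:38, so the schedule is consistent.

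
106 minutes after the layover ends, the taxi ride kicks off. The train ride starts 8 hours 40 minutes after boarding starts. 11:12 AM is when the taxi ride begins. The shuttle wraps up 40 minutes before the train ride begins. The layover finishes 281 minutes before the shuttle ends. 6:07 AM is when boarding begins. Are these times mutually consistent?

The train ride starts at 6:07 AM + 520 min = 2:47 PM.
The shuttle ends at 2:47 PM − 40 min = 2:07 PM.
The layover ends at 2:07 PM − 281 min = 9:26 AM.
The taxi ride starts at 9:26 AM + 106 min = 11:12 AM.
That matches the stated 11:12 AM, so the schedule is consistent.

Yes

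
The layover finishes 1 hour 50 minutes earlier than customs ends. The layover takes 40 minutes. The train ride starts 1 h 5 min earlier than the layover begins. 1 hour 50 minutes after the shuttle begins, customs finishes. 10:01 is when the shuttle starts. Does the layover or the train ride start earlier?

the train ride

Customs ends at 10:01 + 110 min = 11:51.
The layover ends at 11:51 − 110 min = 10:01.
The layover starts at 10:01 − 40 min = 09:21.
The train ride starts at 09:21 − 65 min = 08:16.
The layover starts at 09:21 and the train ride starts at 08:16, so the train ride is first.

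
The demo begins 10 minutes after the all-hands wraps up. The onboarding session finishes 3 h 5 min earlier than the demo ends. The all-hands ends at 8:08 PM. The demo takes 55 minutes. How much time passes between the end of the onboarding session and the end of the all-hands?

two hours

The demo starts at 8:08 PM + 10 min = 8:18 PM.
The demo ends at 8:18 PM + 55 min = 9:13 PM.
The onboarding session ends at 9:13 PM − 185 min = 6:08 PM.
From 6:08 PM to 8:08 PM is two hours.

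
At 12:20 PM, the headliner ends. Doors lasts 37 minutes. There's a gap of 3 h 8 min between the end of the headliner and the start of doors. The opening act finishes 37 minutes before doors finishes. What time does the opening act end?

Doors starts at 12:20 PM + 188 min = 3:28 PM.
Doors ends at 3:28 PM + 37 min = 4:05 PM.
The opening act ends at 4:05 PM − 37 min = 3:28 PM.

3:28 PM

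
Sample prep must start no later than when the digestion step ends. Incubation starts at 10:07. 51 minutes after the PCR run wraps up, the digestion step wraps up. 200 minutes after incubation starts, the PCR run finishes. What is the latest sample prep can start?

The PCR run ends at 10:07 + 200 min = 13:27.
The digestion step ends at 13:27 + 51 min = 14:18.
Sample prep is bounded by the digestion step, so the latest it can start is 14:18.

14:18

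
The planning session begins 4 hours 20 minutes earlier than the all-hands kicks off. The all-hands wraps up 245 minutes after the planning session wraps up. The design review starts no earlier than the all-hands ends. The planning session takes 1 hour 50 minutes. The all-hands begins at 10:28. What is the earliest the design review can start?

12:03

The planning session starts at 10:28 − 260 min = 06:08.
The planning session ends at 06:08 + 110 min = 07:58.
The all-hands ends at 07:58 + 245 min = 12:03.
The design review is bounded by the all-hands, so the earliest it can start is 12:03.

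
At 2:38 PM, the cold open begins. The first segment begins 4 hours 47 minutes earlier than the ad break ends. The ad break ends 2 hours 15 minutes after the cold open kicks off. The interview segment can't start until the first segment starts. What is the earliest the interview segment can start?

12:06 PM

The ad break ends at 2:38 PM + 135 min = 4:53 PM.
The first segment starts at 4:53 PM − 287 min = 12:06 PM.
The interview segment is bounded by the first segment, so the earliest it can start is 12:06 PM.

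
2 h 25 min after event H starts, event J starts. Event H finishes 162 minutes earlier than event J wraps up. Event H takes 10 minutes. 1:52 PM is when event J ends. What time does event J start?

1:25 PM

Event H ends at 1:52 PM − 162 min = 11:10 AM.
Event H starts at 11:10 AM − 10 min = 11:00 AM.
Event J starts at 11:00 AM + 145 min = 1:25 PM.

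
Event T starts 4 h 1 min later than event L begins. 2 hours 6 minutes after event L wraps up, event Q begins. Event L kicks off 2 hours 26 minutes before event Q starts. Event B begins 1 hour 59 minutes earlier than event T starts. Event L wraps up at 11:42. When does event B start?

13:24

Event Q starts at 11:42 + 126 min = 13:48.
Event L starts at 13:48 − 146 min = 11:22.
Event T starts at 11:22 + 241 min = 15:23.
Event B starts at 15:23 − 119 min = 13:24.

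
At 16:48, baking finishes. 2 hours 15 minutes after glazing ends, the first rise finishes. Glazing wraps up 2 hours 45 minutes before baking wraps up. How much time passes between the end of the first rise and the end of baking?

0.5 hours

Glazing ends at 16:48 − 165 min = 14:03.
The first rise ends at 14:03 + 135 min = 16:18.
From 16:18 to 16:48 is 0.5 hours.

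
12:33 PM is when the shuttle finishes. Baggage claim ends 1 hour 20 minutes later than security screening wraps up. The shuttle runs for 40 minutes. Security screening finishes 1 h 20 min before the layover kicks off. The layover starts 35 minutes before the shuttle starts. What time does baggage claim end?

11:18 AM

The shuttle starts at 12:33 PM − 40 min = 11:53 AM.
The layover starts at 11:53 AM − 35 min = 11:18 AM.
Security screening ends at 11:18 AM − 80 min = 9:58 AM.
Baggage claim ends at 9:58 AM + 80 min = 11:18 AM.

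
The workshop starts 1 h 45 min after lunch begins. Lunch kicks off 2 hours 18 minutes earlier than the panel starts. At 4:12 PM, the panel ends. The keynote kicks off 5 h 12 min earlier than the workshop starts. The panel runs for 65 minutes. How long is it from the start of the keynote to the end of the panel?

The panel starts at 4:12 PM − 65 min = 3:07 PM.
Lunch starts at 3:07 PM − 138 min = 12:49 PM.
The workshop starts at 12:49 PM + 105 min = 2:34 PM.
The keynote starts at 2:34 PM − 312 min = 9:22 AM.
From 9:22 AM to 4:12 PM is 6 hours 50 minutes.

6 hours 50 minutes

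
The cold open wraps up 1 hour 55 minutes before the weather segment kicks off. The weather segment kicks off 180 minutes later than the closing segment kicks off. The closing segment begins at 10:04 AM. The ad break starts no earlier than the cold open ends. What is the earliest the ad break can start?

The weather segment starts at 10:04 AM + 180 min = 1:04 PM.
The cold open ends at 1:04 PM − 115 min = 11:09 AM.
The ad break is bounded by the cold open, so the earliest it can start is 11:09 AM.

11:09 AM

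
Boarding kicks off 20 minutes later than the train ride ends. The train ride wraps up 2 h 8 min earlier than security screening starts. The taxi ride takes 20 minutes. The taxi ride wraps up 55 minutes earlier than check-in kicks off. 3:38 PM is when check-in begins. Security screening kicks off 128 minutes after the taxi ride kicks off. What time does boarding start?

The taxi ride ends at 3:38 PM − 55 min = 2:43 PM.
The taxi ride starts at 2:43 PM − 20 min = 2:23 PM.
Security screening starts at 2:23 PM + 128 min = 4:31 PM.
The train ride ends at 4:31 PM − 128 min = 2:23 PM.
Boarding starts at 2:23 PM + 20 min = 2:43 PM.

2:43 PM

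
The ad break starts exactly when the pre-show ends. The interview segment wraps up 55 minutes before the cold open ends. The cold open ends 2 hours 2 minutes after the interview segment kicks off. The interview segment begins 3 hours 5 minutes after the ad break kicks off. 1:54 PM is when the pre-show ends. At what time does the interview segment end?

The ad break starts at 1:54 PM.
The interview segment starts at 1:54 PM + 185 min = 4:59 PM.
The cold open ends at 4:59 PM + 122 min = 7:01 PM.
The interview segment ends at 7:01 PM − 55 min = 6:06 PM.

6:06 PM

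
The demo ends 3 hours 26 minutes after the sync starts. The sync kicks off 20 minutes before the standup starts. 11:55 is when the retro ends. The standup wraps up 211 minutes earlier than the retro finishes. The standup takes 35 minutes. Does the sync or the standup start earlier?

The standup ends at 11:55 − 211 min = 08:24.
The standup starts at 08:24 − 35 min = 07:49.
The sync starts at 07:49 − 20 min = 07:29.
The sync starts at 07:29 and the standup starts at 07:49, so the sync is first.

the sync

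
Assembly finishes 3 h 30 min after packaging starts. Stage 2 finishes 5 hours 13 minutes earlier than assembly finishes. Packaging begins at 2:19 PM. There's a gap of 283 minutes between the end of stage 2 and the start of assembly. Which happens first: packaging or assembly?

Assembly ends at 2:19 PM + 210 min = 5:49 PM.
Stage 2 ends at 5:49 PM − 313 min = 12:36 PM.
Assembly starts at 12:36 PM + 283 min = 5:19 PM.
Packaging starts at 2:19 PM and assembly starts at 5:19 PM, so packaging is first.

packaging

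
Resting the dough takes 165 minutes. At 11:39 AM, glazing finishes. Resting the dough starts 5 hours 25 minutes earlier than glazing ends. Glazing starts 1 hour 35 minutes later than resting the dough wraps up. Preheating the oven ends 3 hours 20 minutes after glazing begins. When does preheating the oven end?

1:54 PM

Resting the dough starts at 11:39 AM − 325 min = 6:14 AM.
Resting the dough ends at 6:14 AM + 165 min = 8:59 AM.
Glazing starts at 8:59 AM + 95 min = 10:34 AM.
Preheating the oven ends at 10:34 AM + 200 min = 1:54 PM.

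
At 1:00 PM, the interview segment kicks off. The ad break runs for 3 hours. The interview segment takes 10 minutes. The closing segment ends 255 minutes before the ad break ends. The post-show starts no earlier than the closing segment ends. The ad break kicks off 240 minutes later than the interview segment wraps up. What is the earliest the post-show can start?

The interview segment ends at 1:00 PM + 10 min = 1:10 PM.
The ad break starts at 1:10 PM + 240 min = 5:10 PM.
The ad break ends at 5:10 PM + 180 min = 8:10 PM.
The closing segment ends at 8:10 PM − 255 min = 3:55 PM.
The post-show is bounded by the closing segment, so the earliest it can start is 3:55 PM.

3:55 PM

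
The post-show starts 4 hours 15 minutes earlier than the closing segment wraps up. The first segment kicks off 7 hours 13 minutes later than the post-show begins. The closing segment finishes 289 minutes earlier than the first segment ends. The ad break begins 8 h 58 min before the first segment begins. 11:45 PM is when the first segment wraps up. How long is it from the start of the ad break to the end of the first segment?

649 minutes

The closing segment ends at 11:45 PM − 289 min = 6:56 PM.
The post-show starts at 6:56 PM − 255 min = 2:41 PM.
The first segment starts at 2:41 PM + 433 min = 9:54 PM.
The ad break starts at 9:54 PM − 538 min = 12:56 PM.
From 12:56 PM to 11:45 PM is 649 minutes.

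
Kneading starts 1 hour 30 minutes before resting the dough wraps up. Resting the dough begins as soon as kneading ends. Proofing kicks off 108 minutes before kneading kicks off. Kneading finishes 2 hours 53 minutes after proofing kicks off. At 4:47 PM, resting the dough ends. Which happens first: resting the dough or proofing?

Kneading starts at 4:47 PM − 90 min = 3:17 PM.
Proofing starts at 3:17 PM − 108 min = 1:29 PM.
Kneading ends at 1:29 PM + 173 min = 4:22 PM.
So resting the dough starts at 4:22 PM.
Resting the dough starts at 4:22 PM and proofing starts at 1:29 PM, so proofing is first.

proofing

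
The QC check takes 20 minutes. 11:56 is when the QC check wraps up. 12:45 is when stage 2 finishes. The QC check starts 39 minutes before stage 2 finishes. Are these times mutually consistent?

The QC check starts at 12:45 − 39 min = 12:06.
The QC check ends at 12:06 + 20 min = 12:26.
But the QC check is also said to end at 11:56 — a 30-minute conflict.

No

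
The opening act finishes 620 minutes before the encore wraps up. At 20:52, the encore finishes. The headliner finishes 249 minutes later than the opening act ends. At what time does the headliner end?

The opening act ends at 20:52 − 620 min = 10:32.
The headliner ends at 10:32 + 249 min = 14:41.

14:41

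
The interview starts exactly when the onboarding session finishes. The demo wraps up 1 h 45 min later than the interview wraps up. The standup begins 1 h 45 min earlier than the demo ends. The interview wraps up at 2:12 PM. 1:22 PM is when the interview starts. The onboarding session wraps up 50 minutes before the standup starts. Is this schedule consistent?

Yes

The demo ends at 2:12 PM + 105 min = 3:57 PM.
The standup starts at 3:57 PM − 105 min = 2:12 PM.
The onboarding session ends at 2:12 PM − 50 min = 1:22 PM.
So the interview starts at 1:22 PM.
That matches the stated 1:22 PM, so the schedule is consistent.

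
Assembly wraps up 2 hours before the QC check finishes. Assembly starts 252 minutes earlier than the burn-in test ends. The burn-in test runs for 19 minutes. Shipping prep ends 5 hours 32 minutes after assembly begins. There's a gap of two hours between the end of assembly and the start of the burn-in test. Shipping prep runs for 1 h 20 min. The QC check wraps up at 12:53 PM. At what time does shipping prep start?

Assembly ends at 12:53 PM − 120 min = 10:53 AM.
The burn-in test starts at 10:53 AM + 120 min = 12:53 PM.
The burn-in test ends at 12:53 PM + 19 min = 1:12 PM.
Assembly starts at 1:12 PM − 252 min = 9:00 AM.
Shipping prep ends at 9:00 AM + 332 min = 2:32 PM.
Shipping prep starts at 2:32 PM − 80 min = 1:12 PM.

1:12 PM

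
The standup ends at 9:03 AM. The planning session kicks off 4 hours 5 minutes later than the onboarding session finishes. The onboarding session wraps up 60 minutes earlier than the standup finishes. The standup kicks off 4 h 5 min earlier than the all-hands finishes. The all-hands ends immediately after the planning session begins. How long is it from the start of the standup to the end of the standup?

an hour

The onboarding session ends at 9:03 AM − 60 min = 8:03 AM.
The planning session starts at 8:03 AM + 245 min = 12:08 PM.
So the all-hands ends at 12:08 PM.
The standup starts at 12:08 PM − 245 min = 8:03 AM.
From 8:03 AM to 9:03 AM is an hour.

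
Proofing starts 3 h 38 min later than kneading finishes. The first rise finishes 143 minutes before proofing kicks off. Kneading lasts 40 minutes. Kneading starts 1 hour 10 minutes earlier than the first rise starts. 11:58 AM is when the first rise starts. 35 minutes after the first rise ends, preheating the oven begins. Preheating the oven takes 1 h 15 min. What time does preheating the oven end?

2:33 PM

Kneading starts at 11:58 AM − 70 min = 10:48 AM.
Kneading ends at 10:48 AM + 40 min = 11:28 AM.
Proofing starts at 11:28 AM + 218 min = 3:06 PM.
The first rise ends at 3:06 PM − 143 min = 12:43 PM.
Preheating the oven starts at 12:43 PM + 35 min = 1:18 PM.
Preheating the oven ends at 1:18 PM + 75 min = 2:33 PM.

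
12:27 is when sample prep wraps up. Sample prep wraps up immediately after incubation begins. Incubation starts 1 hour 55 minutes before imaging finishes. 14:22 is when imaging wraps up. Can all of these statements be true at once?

Yes

Incubation starts at 14:22 − 115 min = 12:27.
So sample prep ends at 12:27.
That matches the stated 12:27, so the schedule is consistent.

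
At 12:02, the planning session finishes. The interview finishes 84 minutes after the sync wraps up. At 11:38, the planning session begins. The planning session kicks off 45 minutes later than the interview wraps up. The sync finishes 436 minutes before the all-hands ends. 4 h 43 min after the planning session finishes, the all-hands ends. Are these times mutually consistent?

Yes

The all-hands ends at 12:02 + 283 min = 16:45.
The sync ends at 16:45 − 436 min = 09:29.
The interview ends at 09:29 + 84 min = 10:53.
The planning session starts at 10:53 + 45 min = 11:38.
That matches the stated 11:38, so the schedule is consistent.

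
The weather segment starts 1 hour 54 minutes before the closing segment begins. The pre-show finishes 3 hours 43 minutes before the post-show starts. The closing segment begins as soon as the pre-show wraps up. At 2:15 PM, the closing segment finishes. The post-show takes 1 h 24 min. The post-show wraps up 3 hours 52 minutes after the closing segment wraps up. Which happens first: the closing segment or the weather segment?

The post-show ends at 2:15 PM + 232 min = 6:07 PM.
The post-show starts at 6:07 PM − 84 min = 4:43 PM.
The pre-show ends at 4:43 PM − 223 min = 1:00 PM.
So the closing segment starts at 1:00 PM.
The weather segment starts at 1:00 PM − 114 min = 11:06 AM.
The closing segment starts at 1:00 PM and the weather segment starts at 11:06 AM, so the weather segment is first.

the weather segment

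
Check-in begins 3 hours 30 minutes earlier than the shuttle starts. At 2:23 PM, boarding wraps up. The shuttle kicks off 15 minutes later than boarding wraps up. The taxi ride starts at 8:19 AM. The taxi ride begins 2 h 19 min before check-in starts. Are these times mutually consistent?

The shuttle starts at 2:23 PM + 15 min = 2:38 PM.
Check-in starts at 2:38 PM − 210 min = 11:08 AM.
The taxi ride starts at 11:08 AM − 139 min = 8:49 AM.
But the taxi ride is also said to start at 8:19 AM — a 30-minute conflict.

No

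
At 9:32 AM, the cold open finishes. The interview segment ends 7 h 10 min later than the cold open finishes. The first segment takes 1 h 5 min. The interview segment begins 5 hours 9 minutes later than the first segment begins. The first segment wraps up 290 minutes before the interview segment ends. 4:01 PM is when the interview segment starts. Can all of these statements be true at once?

The interview segment ends at 9:32 AM + 430 min = 4:42 PM.
The first segment ends at 4:42 PM − 290 min = 11:52 AM.
The first segment starts at 11:52 AM − 65 min = 10:47 AM.
The interview segment starts at 10:47 AM + 309 min = 3:56 PM.
But the interview segment is also said to start at 4:01 PM — a 5-minute conflict.

No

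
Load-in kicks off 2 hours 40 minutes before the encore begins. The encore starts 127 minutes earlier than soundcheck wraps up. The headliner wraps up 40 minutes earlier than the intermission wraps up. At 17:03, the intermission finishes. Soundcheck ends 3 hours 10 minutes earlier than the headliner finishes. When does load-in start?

08:26

The headliner ends at 17:03 − 40 min = 16:23.
Soundcheck ends at 16:23 − 190 min = 13:13.
The encore starts at 13:13 − 127 min = 11:06.
Load-in starts at 11:06 − 160 min = 08:26.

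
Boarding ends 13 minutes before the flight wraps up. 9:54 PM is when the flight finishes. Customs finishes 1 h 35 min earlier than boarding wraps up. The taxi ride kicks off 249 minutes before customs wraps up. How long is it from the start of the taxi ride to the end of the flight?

5 hours 57 minutes

Boarding ends at 9:54 PM − 13 min = 9:41 PM.
Customs ends at 9:41 PM − 95 min = 8:06 PM.
The taxi ride starts at 8:06 PM − 249 min = 3:57 PM.
From 3:57 PM to 9:54 PM is 5 hours 57 minutes.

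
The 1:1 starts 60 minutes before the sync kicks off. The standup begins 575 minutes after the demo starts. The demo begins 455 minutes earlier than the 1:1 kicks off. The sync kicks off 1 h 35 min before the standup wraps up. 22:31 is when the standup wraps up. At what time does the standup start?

The sync starts at 22:31 − 95 min = 20:56.
The 1:1 starts at 20:56 − 60 min = 19:56.
The demo starts at 19:56 − 455 min = 12:21.
The standup starts at 12:21 + 575 min = 21:56.

21:56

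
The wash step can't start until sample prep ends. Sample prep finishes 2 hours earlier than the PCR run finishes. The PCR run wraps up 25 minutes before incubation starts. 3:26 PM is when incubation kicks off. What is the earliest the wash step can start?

The PCR run ends at 3:26 PM − 25 min = 3:01 PM.
Sample prep ends at 3:01 PM − 120 min = 1:01 PM.
The wash step is bounded by sample prep, so the earliest it can start is 1:01 PM.

1:01 PM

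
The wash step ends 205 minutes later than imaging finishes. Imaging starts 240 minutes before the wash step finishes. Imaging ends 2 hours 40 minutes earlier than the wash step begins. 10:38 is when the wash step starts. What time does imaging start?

07:23

Imaging ends at 10:38 − 160 min = 07:58.
The wash step ends at 07:58 + 205 min = 11:23.
Imaging starts at 11:23 − 240 min = 07:23.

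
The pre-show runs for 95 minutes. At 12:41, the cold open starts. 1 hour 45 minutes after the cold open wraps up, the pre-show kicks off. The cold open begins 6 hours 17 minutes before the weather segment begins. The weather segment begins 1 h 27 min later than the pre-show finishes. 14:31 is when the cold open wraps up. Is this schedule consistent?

The pre-show starts at 14:31 + 105 min = 16:16.
The pre-show ends at 16:16 + 95 min = 17:51.
The weather segment starts at 17:51 + 87 min = 19:18.
The cold open starts at 19:18 − 377 min = 13:01.
But the cold open is also said to start at 12:41 — a 20-minute conflict.

No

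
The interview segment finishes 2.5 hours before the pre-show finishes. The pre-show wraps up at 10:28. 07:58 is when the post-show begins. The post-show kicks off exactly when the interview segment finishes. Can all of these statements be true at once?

The interview segment ends at 10:28 − 150 min = 07:58.
So the post-show starts at 07:58.
That matches the stated 07:58, so the schedule is consistent.

Yes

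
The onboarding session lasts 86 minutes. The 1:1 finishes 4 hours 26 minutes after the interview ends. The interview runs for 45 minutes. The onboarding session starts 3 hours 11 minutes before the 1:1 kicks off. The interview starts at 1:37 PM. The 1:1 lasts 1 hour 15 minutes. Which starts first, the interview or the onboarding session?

the interview

The interview ends at 1:37 PM + 45 min = 2:22 PM.
The 1:1 ends at 2:22 PM + 266 min = 6:48 PM.
The 1:1 starts at 6:48 PM − 75 min = 5:33 PM.
The onboarding session starts at 5:33 PM − 191 min = 2:22 PM.
The interview starts at 1:37 PM and the onboarding session starts at 2:22 PM, so the interview is first.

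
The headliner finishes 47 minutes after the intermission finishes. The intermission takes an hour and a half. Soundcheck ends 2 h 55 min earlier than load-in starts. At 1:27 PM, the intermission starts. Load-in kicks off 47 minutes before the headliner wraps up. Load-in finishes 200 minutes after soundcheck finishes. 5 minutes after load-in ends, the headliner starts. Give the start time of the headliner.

The intermission ends at 1:27 PM + 90 min = 2:57 PM.
The headliner ends at 2:57 PM + 47 min = 3:44 PM.
Load-in starts at 3:44 PM − 47 min = 2:57 PM.
Soundcheck ends at 2:57 PM − 175 min = 12:02 PM.
Load-in ends at 12:02 PM + 200 min = 3:22 PM.
The headliner starts at 3:22 PM + 5 min = 3:27 PM.

3:27 PM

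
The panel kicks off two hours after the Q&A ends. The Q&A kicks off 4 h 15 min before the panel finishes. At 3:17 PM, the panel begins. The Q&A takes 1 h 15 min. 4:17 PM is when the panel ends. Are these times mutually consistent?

The Q&A starts at 4:17 PM − 255 min = 12:02 PM.
The Q&A ends at 12:02 PM + 75 min = 1:17 PM.
The panel starts at 1:17 PM + 120 min = 3:17 PM.
That matches the stated 3:17 PM, so the schedule is consistent.

Yes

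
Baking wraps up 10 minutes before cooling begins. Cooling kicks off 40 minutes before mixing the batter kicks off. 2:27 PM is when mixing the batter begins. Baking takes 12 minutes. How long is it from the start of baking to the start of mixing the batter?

Cooling starts at 2:27 PM − 40 min = 1:47 PM.
Baking ends at 1:47 PM − 10 min = 1:37 PM.
Baking starts at 1:37 PM − 12 min = 1:25 PM.
From 1:25 PM to 2:27 PM is 62 minutes.

62 minutes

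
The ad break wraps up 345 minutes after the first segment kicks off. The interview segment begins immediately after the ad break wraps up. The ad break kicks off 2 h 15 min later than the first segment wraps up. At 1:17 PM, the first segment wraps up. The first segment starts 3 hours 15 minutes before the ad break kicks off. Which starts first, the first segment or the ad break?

The ad break starts at 1:17 PM + 135 min = 3:32 PM.
The first segment starts at 3:32 PM − 195 min = 12:17 PM.
The first segment starts at 12:17 PM and the ad break starts at 3:32 PM, so the first segment is first.

the first segment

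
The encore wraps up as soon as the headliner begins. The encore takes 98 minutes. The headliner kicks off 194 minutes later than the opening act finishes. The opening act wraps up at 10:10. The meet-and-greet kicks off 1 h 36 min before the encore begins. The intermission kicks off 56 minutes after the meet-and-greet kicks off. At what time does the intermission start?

The headliner starts at 10:10 + 194 min = 13:24.
So the encore ends at 13:24.
The encore starts at 13:24 − 98 min = 11:46.
The meet-and-greet starts at 11:46 − 96 min = 10:10.
The intermission starts at 10:10 + 56 min = 11:06.

11:06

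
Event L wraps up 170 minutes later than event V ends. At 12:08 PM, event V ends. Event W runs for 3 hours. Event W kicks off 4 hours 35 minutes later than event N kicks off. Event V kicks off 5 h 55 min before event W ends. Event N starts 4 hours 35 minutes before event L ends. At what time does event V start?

Event L ends at 12:08 PM + 170 min = 2:58 PM.
Event N starts at 2:58 PM − 275 min = 10:23 AM.
Event W starts at 10:23 AM + 275 min = 2:58 PM.
Event W ends at 2:58 PM + 180 min = 5:58 PM.
Event V starts at 5:58 PM − 355 min = 12:03 PM.

12:03 PM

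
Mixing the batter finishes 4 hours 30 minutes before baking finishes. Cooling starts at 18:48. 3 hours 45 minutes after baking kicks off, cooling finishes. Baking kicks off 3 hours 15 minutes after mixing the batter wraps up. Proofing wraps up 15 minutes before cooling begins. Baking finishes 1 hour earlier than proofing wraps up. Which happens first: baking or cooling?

baking

Proofing ends at 18:48 − 15 min = 18:33.
Baking ends at 18:33 − 60 min = 17:33.
Mixing the batter ends at 17:33 − 270 min = 13:03.
Baking starts at 13:03 + 195 min = 16:18.
Baking starts at 16:18 and cooling starts at 18:48, so baking is first.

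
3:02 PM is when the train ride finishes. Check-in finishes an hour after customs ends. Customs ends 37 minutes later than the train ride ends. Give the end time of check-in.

4:39 PM

Customs ends at 3:02 PM + 37 min = 3:39 PM.
Check-in ends at 3:39 PM + 60 min = 4:39 PM.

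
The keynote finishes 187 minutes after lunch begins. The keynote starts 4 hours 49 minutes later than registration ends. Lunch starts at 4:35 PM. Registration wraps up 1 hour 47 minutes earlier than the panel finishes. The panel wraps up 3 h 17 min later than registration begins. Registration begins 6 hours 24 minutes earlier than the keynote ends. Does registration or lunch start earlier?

registration

The keynote ends at 4:35 PM + 187 min = 7:42 PM.
Registration starts at 7:42 PM − 384 min = 1:18 PM.
Registration starts at 1:18 PM and lunch starts at 4:35 PM, so registration is first.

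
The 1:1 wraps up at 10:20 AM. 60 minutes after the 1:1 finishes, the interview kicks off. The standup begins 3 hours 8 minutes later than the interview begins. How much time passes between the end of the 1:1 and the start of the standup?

The interview starts at 10:20 AM + 60 min = 11:20 AM.
The standup starts at 11:20 AM + 188 min = 2:28 PM.
From 10:20 AM to 2:28 PM is 4 hours 8 minutes.

4 hours 8 minutes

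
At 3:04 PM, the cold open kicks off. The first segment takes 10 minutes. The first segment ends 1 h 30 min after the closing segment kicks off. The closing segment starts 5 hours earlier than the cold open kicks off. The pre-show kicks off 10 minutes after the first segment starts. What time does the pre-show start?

11:34 AM

The closing segment starts at 3:04 PM − 300 min = 10:04 AM.
The first segment ends at 10:04 AM + 90 min = 11:34 AM.
The first segment starts at 11:34 AM − 10 min = 11:24 AM.
The pre-show starts at 11:24 AM + 10 min = 11:34 AM.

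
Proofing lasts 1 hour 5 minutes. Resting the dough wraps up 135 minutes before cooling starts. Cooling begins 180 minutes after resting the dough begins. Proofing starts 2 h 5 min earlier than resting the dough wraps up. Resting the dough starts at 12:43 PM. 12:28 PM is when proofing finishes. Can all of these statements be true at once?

Cooling starts at 12:43 PM + 180 min = 3:43 PM.
Resting the dough ends at 3:43 PM − 135 min = 1:28 PM.
Proofing starts at 1:28 PM − 125 min = 11:23 AM.
Proofing ends at 11:23 AM + 65 min = 12:28 PM.
That matches the stated 12:28 PM, so the schedule is consistent.

Yes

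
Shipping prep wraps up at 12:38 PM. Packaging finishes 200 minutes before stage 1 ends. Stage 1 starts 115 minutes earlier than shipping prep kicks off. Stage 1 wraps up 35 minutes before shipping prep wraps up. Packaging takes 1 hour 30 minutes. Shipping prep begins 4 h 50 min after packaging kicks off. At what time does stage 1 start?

10:08 AM

Stage 1 ends at 12:38 PM − 35 min = 12:03 PM.
Packaging ends at 12:03 PM − 200 min = 8:43 AM.
Packaging starts at 8:43 AM − 90 min = 7:13 AM.
Shipping prep starts at 7:13 AM + 290 min = 12:03 PM.
Stage 1 starts at 12:03 PM − 115 min = 10:08 AM.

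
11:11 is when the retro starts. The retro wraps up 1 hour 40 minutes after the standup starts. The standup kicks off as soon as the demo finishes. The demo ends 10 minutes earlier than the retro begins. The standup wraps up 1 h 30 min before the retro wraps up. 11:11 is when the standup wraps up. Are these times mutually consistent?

The demo ends at 11:11 − 10 min = 11:01.
So the standup starts at 11:01.
The retro ends at 11:01 + 100 min = 12:41.
The standup ends at 12:41 − 90 min = 11:11.
That matches the stated 11:11, so the schedule is consistent.

Yes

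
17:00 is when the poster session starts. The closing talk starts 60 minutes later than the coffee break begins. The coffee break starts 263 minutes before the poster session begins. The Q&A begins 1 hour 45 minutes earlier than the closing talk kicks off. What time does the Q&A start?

The coffee break starts at 17:00 − 263 min = 12:37.
The closing talk starts at 12:37 + 60 min = 13:37.
The Q&A starts at 13:37 − 105 min = 11:52.

11:52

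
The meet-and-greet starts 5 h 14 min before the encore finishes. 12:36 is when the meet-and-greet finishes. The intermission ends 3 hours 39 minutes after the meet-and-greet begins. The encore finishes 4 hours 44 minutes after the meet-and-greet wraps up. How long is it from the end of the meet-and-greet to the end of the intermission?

The encore ends at 12:36 + 284 min = 17:20.
The meet-and-greet starts at 17:20 − 314 min = 12:06.
The intermission ends at 12:06 + 219 min = 15:45.
From 12:36 to 15:45 is 3 hours 9 minutes.

3 hours 9 minutes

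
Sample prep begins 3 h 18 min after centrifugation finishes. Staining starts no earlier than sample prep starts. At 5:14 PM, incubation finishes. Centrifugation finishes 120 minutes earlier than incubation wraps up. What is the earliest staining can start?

6:32 PM

Centrifugation ends at 5:14 PM − 120 min = 3:14 PM.
Sample prep starts at 3:14 PM + 198 min = 6:32 PM.
Staining is bounded by sample prep, so the earliest it can start is 6:32 PM.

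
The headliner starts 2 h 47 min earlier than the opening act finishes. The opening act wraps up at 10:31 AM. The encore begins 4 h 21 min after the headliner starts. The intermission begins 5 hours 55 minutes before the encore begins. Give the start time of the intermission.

The headliner starts at 10:31 AM − 167 min = 7:44 AM.
The encore starts at 7:44 AM + 261 min = 12:05 PM.
The intermission starts at 12:05 PM − 355 min = 6:10 AM.

6:10 AM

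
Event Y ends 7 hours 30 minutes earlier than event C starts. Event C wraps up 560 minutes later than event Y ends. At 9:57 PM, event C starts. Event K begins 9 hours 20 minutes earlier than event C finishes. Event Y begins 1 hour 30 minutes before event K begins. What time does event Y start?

Event Y ends at 9:57 PM − 450 min = 2:27 PM.
Event C ends at 2:27 PM + 560 min = 11:47 PM.
Event K starts at 11:47 PM − 560 min = 2:27 PM.
Event Y starts at 2:27 PM − 90 min = 12:57 PM.

12:57 PM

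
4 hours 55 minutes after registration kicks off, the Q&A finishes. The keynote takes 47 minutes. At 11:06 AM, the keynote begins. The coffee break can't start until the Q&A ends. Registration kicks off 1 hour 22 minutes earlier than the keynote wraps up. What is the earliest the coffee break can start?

The keynote ends at 11:06 AM + 47 min = 11:53 AM.
Registration starts at 11:53 AM − 82 min = 10:31 AM.
The Q&A ends at 10:31 AM + 295 min = 3:26 PM.
The coffee break is bounded by the Q&A, so the earliest it can start is 3:26 PM.

3:26 PM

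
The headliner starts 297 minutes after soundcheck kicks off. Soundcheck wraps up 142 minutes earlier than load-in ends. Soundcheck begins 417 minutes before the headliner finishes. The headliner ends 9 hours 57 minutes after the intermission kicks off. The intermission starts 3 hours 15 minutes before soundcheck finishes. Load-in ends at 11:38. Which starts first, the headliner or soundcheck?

Soundcheck ends at 11:38 − 142 min = 09:16.
The intermission starts at 09:16 − 195 min = 06:01.
The headliner ends at 06:01 + 597 min = 15:58.
Soundcheck starts at 15:58 − 417 min = 09:01.
The headliner starts at 09:01 + 297 min = 13:58.
The headliner starts at 13:58 and soundcheck starts at 09:01, so soundcheck is first.

soundcheck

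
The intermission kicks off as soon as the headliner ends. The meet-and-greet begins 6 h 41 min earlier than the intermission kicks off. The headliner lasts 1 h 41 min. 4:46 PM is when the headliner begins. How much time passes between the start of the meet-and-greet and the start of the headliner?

The headliner ends at 4:46 PM + 101 min = 6:27 PM.
So the intermission starts at 6:27 PM.
The meet-and-greet starts at 6:27 PM − 401 min = 11:46 AM.
From 11:46 AM to 4:46 PM is 300 minutes.

300 minutes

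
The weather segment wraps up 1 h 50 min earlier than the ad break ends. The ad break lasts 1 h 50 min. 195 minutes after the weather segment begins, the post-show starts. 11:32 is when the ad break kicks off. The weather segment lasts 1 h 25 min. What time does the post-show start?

13:22

The ad break ends at 11:32 + 110 min = 13:22.
The weather segment ends at 13:22 − 110 min = 11:32.
The weather segment starts at 11:32 − 85 min = 10:07.
The post-show starts at 10:07 + 195 min = 13:22.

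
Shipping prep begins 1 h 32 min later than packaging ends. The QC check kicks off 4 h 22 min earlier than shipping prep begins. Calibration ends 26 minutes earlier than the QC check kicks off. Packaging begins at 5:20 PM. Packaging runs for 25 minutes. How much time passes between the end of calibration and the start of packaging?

Packaging ends at 5:20 PM + 25 min = 5:45 PM.
Shipping prep starts at 5:45 PM + 92 min = 7:17 PM.
The QC check starts at 7:17 PM − 262 min = 2:55 PM.
Calibration ends at 2:55 PM − 26 min = 2:29 PM.
From 2:29 PM to 5:20 PM is 2 hours 51 minutes.

2 hours 51 minutes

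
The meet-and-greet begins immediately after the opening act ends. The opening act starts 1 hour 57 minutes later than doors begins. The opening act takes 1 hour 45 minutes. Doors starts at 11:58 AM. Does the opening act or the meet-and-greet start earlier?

the opening act

The opening act starts at 11:58 AM + 117 min = 1:55 PM.
The opening act ends at 1:55 PM + 105 min = 3:40 PM.
So the meet-and-greet starts at 3:40 PM.
The opening act starts at 1:55 PM and the meet-and-greet starts at 3:40 PM, so the opening act is first.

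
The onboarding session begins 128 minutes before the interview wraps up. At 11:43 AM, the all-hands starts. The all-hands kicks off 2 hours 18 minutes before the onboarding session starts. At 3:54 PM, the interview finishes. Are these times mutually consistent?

No

The onboarding session starts at 3:54 PM − 128 min = 1:46 PM.
The all-hands starts at 1:46 PM − 138 min = 11:28 AM.
But the all-hands is also said to start at 11:43 AM — a 15-minute conflict.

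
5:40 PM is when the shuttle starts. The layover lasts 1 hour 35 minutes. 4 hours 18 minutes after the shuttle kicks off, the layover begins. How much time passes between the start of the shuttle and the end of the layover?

The layover starts at 5:40 PM + 258 min = 9:58 PM.
The layover ends at 9:58 PM + 95 min = 11:33 PM.
From 5:40 PM to 11:33 PM is 5 h 53 min.

5 h 53 min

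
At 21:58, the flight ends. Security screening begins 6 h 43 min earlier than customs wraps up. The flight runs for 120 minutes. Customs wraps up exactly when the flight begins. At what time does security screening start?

13:15

The flight starts at 21:58 − 120 min = 19:58.
So customs ends at 19:58.
Security screening starts at 19:58 − 403 min = 13:15.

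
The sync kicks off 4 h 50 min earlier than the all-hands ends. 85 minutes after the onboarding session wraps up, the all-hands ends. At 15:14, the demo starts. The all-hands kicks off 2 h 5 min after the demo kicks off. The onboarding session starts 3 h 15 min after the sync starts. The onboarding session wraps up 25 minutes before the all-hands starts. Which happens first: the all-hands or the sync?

the sync

The all-hands starts at 15:14 + 125 min = 17:19.
The onboarding session ends at 17:19 − 25 min = 16:54.
The all-hands ends at 16:54 + 85 min = 18:19.
The sync starts at 18:19 − 290 min = 13:29.
The all-hands starts at 17:19 and the sync starts at 13:29, so the sync is first.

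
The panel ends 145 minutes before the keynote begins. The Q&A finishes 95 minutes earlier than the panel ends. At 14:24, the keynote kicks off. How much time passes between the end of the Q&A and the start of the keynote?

The panel ends at 14:24 − 145 min = 11:59.
The Q&A ends at 11:59 − 95 min = 10:24.
From 10:24 to 14:24 is 240 minutes.

240 minutes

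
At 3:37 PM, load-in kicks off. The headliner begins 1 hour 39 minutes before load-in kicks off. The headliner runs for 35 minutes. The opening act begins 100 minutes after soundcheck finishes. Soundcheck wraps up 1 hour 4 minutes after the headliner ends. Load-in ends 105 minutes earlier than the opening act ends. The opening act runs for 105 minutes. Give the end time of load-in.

The headliner starts at 3:37 PM − 99 min = 1:58 PM.
The headliner ends at 1:58 PM + 35 min = 2:33 PM.
Soundcheck ends at 2:33 PM + 64 min = 3:37 PM.
The opening act starts at 3:37 PM + 100 min = 5:17 PM.
The opening act ends at 5:17 PM + 105 min = 7:02 PM.
Load-in ends at 7:02 PM − 105 min = 5:17 PM.

5:17 PM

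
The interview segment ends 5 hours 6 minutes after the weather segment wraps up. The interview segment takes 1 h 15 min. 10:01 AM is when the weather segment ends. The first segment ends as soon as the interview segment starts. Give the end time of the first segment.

The interview segment ends at 10:01 AM + 306 min = 3:07 PM.
The interview segment starts at 3:07 PM − 75 min = 1:52 PM.
So the first segment ends at 1:52 PM.

1:52 PM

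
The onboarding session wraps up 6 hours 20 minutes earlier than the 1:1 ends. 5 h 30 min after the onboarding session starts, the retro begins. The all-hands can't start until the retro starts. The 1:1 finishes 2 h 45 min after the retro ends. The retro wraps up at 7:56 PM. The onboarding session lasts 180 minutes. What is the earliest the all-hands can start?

6:51 PM

The 1:1 ends at 7:56 PM + 165 min = 10:41 PM.
The onboarding session ends at 10:41 PM − 380 min = 4:21 PM.
The onboarding session starts at 4:21 PM − 180 min = 1:21 PM.
The retro starts at 1:21 PM + 330 min = 6:51 PM.
The all-hands is bounded by the retro, so the earliest it can start is 6:51 PM.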